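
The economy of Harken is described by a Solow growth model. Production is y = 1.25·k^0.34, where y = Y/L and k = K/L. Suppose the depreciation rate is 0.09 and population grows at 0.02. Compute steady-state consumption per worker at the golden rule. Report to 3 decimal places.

n + δ = 0.02 + 0.09 = 0.11.
Golden rule sets MPK = n+δ: 0.34·1.25·k^(0.34−1) = 0.11, so k_gold = (0.34·1.25/0.11)^(1/0.66) ≈ 7.7515.
y_gold = 1.25·7.7515^0.34 ≈ 2.5079.
c_gold = y_gold − (n+δ)·k_gold = 2.5079 − 0.11·7.7515 ≈ 1.6552.

c_gold ≈ 1.655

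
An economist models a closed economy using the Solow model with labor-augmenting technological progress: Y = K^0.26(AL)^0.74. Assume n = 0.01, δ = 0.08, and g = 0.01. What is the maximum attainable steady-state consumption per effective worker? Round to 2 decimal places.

c_gold ≈ 1.04

n + g + δ = 0.01 + 0.01 + 0.08 = 0.1.
Golden rule sets MPK = n+g+δ: 0.26·k^(0.26−1) = 0.1, so k_gold = (0.26/0.1)^(1/0.74) ≈ 3.6373.
y_gold = 3.6373^0.26 ≈ 1.3989.
c_gold = y_gold − (n+g+δ)·k_gold = 1.3989 − 0.1·3.6373 ≈ 1.0352.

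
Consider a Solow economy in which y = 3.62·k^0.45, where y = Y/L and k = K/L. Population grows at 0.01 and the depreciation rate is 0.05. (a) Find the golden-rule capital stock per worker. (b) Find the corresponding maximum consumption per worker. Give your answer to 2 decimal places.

The effective depreciation rate is n + δ = 0.01 + 0.05 = 0.06.
Golden rule sets MPK = n+δ: 0.45·3.62·k^(0.45−1) = 0.06, so k_gold = (0.45·3.62/0.06)^(1/0.55) ≈ 404.4401.
y_gold = 3.62·404.4401^0.45 ≈ 53.9254; c_gold = y_gold − 0.06·k_gold ≈ 29.6589.

(a) k_gold ≈ 404.44; (b) c_gold ≈ 29.66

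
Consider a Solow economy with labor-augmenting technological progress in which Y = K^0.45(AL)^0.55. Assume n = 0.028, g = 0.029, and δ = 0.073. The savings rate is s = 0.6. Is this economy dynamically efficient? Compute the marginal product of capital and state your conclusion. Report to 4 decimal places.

Capital per effective worker breaks even when investment replaces (n + g + δ)·k; here n + g + δ = 0.13.
Steady-state k*: s·k^0.45 = 0.13·k gives k* = (0.6/0.13)^(1/0.55) ≈ 16.1306.
MPK = 0.45·16.1306^(-0.55) ≈ 0.0975.
MPK < n+g+δ = 0.13, so the economy is dynamically inefficient (over-saving).

dynamically inefficient; MPK ≈ 0.0975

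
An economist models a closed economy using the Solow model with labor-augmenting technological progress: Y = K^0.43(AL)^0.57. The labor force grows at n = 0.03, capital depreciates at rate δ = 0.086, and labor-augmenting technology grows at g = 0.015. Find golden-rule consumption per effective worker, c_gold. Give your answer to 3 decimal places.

c_gold ≈ 1.397

Capital per effective worker breaks even when investment replaces (n + g + δ)·k; here n + g + δ = 0.131.
At the golden rule the marginal product of capital equals n+g+δ: 0.43·k^(0.43−1) = 0.131. Solving, k_gold = (0.43/0.131)^(1/0.57) ≈ 8.0465.
y_gold = 8.0465^0.43 ≈ 2.4514.
c_gold = y_gold − (n+g+δ)·k_gold = 2.4514 − 0.131·8.0465 ≈ 1.3973.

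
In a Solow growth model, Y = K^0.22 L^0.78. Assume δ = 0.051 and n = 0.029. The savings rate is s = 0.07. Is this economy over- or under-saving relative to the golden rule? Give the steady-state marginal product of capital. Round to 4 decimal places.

under-saving; MPK ≈ 0.2514

The effective depreciation rate is n + δ = 0.029 + 0.051 = 0.08.
Steady-state k*: s·k^0.22 = 0.08·k gives k* = (0.07/0.08)^(1/0.78) ≈ 0.8427.
MPK = 0.22·0.8427^(-0.78) ≈ 0.2514.
MPK > n+δ = 0.08, so the economy is dynamically efficient (under-saving).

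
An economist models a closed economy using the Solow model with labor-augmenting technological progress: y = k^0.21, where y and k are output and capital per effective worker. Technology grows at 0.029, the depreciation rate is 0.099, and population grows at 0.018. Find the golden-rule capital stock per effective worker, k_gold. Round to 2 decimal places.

The effective depreciation rate is n + g + δ = 0.018 + 0.029 + 0.099 = 0.146.
Setting f'(k) = n+g+δ gives 0.21·k^(0.21−1) = 0.146, hence k_gold = (0.21/0.146)^(1/0.79) ≈ 1.5843.

k_gold ≈ 1.58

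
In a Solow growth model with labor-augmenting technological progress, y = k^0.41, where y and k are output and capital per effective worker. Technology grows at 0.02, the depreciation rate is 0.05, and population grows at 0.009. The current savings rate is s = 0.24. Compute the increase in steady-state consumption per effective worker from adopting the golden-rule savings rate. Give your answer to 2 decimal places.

n + g + δ = 0.009 + 0.02 + 0.05 = 0.079.
Current steady state (s = 0.24): k* = (0.24/0.079)^(1/0.59) ≈ 6.5757, y* = 6.5757^0.41 ≈ 2.1645, c* = (1−0.24)·2.1645 ≈ 1.6450.
Maximizing c = f(k) − (n+g+δ)·k gives f'(k) = n+g+δ, i.e. 0.41·k^(0.41−1) = 0.079, so k_gold = (0.41/0.079)^(1/0.59) ≈ 16.2978.
y_gold = 16.2978^0.41 ≈ 3.1403, c_gold = y_gold − 0.079·k_gold ≈ 1.8528.
Gain: Δc = 1.8528 − 1.6450 ≈ 0.2078.

Δc ≈ 0.21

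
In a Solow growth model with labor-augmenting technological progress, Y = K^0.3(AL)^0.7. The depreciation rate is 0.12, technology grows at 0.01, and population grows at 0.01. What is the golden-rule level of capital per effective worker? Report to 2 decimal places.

Break-even investment rate: n + g + δ = 0.01 + 0.01 + 0.12 = 0.14.
Golden rule sets MPK = n+g+δ: 0.3·k^(0.3−1) = 0.14, so k_gold = (0.3/0.14)^(1/0.7) ≈ 2.9706.

k_gold ≈ 2.97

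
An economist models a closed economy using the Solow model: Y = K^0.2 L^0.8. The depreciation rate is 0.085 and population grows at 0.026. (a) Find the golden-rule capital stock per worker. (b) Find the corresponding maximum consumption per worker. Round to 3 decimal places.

(a) k_gold ≈ 2.088; (b) c_gold ≈ 0.927

Break-even investment rate: n + δ = 0.026 + 0.085 = 0.111.
Setting f'(k) = n+δ gives 0.2·k^(0.2−1) = 0.111, hence k_gold = (0.2/0.111)^(1/0.8) ≈ 2.0875.
y_gold = 2.0875^0.2 ≈ 1.1586; c_gold = y_gold − 0.111·k_gold ≈ 0.9269.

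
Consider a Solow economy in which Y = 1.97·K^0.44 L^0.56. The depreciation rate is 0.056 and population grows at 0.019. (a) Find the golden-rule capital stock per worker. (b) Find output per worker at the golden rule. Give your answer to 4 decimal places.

Capital per worker breaks even when investment replaces (n + δ)·k; here n + δ = 0.075.
At the golden rule the marginal product of capital equals n+δ: 0.44·1.97·k^(0.44−1) = 0.075. Solving, k_gold = (0.44·1.97/0.075)^(1/0.56) ≈ 79.0606.
y_gold = 1.97·79.0606^0.44 ≈ 13.4762.

(a) k_gold ≈ 79.0606; (b) y_gold ≈ 13.4762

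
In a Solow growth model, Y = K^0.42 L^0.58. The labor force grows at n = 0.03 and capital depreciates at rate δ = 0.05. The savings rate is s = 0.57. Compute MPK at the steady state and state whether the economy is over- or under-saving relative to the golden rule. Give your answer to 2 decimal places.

over-saving; MPK ≈ 0.06

Break-even investment rate: n + δ = 0.03 + 0.05 = 0.08.
Steady-state k*: s·k^0.42 = 0.08·k gives k* = (0.57/0.08)^(1/0.58) ≈ 29.5338.
MPK = 0.42·29.5338^(-0.58) ≈ 0.0589.
MPK < n+δ = 0.08, so the economy is dynamically inefficient (over-saving).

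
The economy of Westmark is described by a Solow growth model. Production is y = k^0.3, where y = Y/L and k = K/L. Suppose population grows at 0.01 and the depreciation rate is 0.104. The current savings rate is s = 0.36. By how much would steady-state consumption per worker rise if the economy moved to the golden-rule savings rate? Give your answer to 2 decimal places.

Capital per worker breaks even when investment replaces (n + δ)·k; here n + δ = 0.114.
Current steady state (s = 0.36): k* = (0.36/0.114)^(1/0.7) ≈ 5.1692, y* = 5.1692^0.3 ≈ 1.6369, c* = (1−0.36)·1.6369 ≈ 1.0476.
Maximizing c = f(k) − (n+δ)·k gives f'(k) = n+δ, i.e. 0.3·k^(0.3−1) = 0.114, so k_gold = (0.3/0.114)^(1/0.7) ≈ 3.9839.
y_gold = 3.9839^0.3 ≈ 1.5139, c_gold = y_gold − 0.114·k_gold ≈ 1.0597.
Gain: Δc = 1.0597 − 1.0476 ≈ 0.0121.

Δc ≈ 0.01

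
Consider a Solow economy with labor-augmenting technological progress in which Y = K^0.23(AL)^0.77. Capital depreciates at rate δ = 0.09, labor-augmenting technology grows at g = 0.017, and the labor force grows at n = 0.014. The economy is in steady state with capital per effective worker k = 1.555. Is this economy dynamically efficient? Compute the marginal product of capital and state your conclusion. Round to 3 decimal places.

dynamically efficient; MPK ≈ 0.164

The effective depreciation rate is n + g + δ = 0.014 + 0.017 + 0.09 = 0.121.
MPK = 0.23·k^(0.23−1) = 0.23·1.555^(-0.77) ≈ 0.1637.
MPK > 0.121, so the economy is dynamically efficient (under-saving).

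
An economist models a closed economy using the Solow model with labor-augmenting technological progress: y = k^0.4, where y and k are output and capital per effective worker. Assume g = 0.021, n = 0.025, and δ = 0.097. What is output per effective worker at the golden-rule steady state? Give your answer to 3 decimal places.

y_gold ≈ 1.985

n + g + δ = 0.025 + 0.021 + 0.097 = 0.143.
Golden rule sets MPK = n+g+δ: 0.4·k^(0.4−1) = 0.143, so k_gold = (0.4/0.143)^(1/0.6) ≈ 5.5532.
Output: y_gold = k_gold^0.4 = 5.5532^0.4 ≈ 1.9853.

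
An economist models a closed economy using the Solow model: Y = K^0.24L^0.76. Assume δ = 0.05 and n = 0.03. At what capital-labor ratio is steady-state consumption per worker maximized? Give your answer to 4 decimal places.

k_gold ≈ 4.2442

Break-even investment rate: n + δ = 0.03 + 0.05 = 0.08.
Setting f'(k) = n+δ gives 0.24·k^(0.24−1) = 0.08, hence k_gold = (0.24/0.08)^(1/0.76) ≈ 4.2442.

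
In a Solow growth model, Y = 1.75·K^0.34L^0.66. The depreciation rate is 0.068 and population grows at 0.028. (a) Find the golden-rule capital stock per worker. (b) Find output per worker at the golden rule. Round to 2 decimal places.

(a) k_gold ≈ 15.86; (b) y_gold ≈ 4.48

The effective depreciation rate is n + δ = 0.028 + 0.068 = 0.096.
At the golden rule the marginal product of capital equals n+δ: 0.34·1.75·k^(0.34−1) = 0.096. Solving, k_gold = (0.34·1.75/0.096)^(1/0.66) ≈ 15.8625.
y_gold = 1.75·15.8625^0.34 ≈ 4.4788.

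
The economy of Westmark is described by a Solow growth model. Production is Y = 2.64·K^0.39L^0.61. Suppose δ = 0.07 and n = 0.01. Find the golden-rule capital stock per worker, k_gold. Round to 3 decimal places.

k_gold ≈ 65.915

n + δ = 0.01 + 0.07 = 0.08.
At the golden rule the marginal product of capital equals n+δ: 0.39·2.64·k^(0.39−1) = 0.08. Solving, k_gold = (0.39·2.64/0.08)^(1/0.61) ≈ 65.9145.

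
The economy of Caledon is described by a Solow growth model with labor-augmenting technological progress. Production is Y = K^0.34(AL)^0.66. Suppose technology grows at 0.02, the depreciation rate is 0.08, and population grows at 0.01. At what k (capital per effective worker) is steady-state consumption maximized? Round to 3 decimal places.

k_gold ≈ 5.528

The effective depreciation rate is n + g + δ = 0.01 + 0.02 + 0.08 = 0.11.
Maximizing c = f(k) − (n+g+δ)·k gives f'(k) = n+g+δ, i.e. 0.34·k^(0.34−1) = 0.11, so k_gold = (0.34/0.11)^(1/0.66) ≈ 5.5278.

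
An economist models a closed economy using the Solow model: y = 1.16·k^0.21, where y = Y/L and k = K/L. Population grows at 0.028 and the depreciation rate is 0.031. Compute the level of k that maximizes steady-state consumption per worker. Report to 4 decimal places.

k_gold ≈ 6.0190

Break-even investment rate: n + δ = 0.028 + 0.031 = 0.059.
At the golden rule the marginal product of capital equals n+δ: 0.21·1.16·k^(0.21−1) = 0.059. Solving, k_gold = (0.21·1.16/0.059)^(1/0.79) ≈ 6.0190.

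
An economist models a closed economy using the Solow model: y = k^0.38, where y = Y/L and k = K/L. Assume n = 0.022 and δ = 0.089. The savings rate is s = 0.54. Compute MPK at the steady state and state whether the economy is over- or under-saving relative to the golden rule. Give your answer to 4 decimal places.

over-saving; MPK ≈ 0.0781

Break-even investment rate: n + δ = 0.022 + 0.089 = 0.111.
Steady-state k*: s·k^0.38 = 0.111·k gives k* = (0.54/0.111)^(1/0.62) ≈ 12.8286.
MPK = 0.38·12.8286^(-0.62) ≈ 0.0781.
MPK < n+δ = 0.111, so the economy is dynamically inefficient (over-saving).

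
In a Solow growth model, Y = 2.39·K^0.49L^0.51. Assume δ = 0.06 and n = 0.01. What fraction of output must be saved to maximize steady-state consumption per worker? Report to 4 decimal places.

Break-even investment rate: n + δ = 0.01 + 0.06 = 0.07.
At the golden rule MPK = n+δ, and in any Cobb-Douglas steady state s = (n+δ)·k/y = MPK·k/y = capital's share 0.49.

s_gold = 0.4900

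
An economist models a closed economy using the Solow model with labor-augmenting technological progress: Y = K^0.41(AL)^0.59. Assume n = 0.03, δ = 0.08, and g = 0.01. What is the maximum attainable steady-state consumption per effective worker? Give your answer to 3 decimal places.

The effective depreciation rate is n + g + δ = 0.03 + 0.01 + 0.08 = 0.12.
Maximizing c = f(k) − (n+g+δ)·k gives f'(k) = n+g+δ, i.e. 0.41·k^(0.41−1) = 0.12, so k_gold = (0.41/0.12)^(1/0.59) ≈ 8.0244.
y_gold = 8.0244^0.41 ≈ 2.3486.
c_gold = y_gold − (n+g+δ)·k_gold = 2.3486 − 0.12·8.0244 ≈ 1.3857.

c_gold ≈ 1.386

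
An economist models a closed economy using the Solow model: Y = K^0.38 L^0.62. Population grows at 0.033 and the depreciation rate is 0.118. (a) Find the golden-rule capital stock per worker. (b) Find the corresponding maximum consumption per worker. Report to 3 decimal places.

The effective depreciation rate is n + δ = 0.033 + 0.118 = 0.151.
Maximizing c = f(k) − (n+δ)·k gives f'(k) = n+δ, i.e. 0.38·k^(0.38−1) = 0.151, so k_gold = (0.38/0.151)^(1/0.62) ≈ 4.4306.
y_gold = 4.4306^0.38 ≈ 1.7606; c_gold = y_gold − 0.151·k_gold ≈ 1.0916.

(a) k_gold ≈ 4.431; (b) c_gold ≈ 1.092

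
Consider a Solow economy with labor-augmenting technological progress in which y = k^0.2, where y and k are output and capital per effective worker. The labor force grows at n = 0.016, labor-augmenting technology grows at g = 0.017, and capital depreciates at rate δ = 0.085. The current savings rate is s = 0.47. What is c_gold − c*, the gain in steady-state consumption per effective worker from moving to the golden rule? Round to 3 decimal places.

Δc ≈ 0.164

Break-even investment rate: n + g + δ = 0.016 + 0.017 + 0.085 = 0.118.
Current steady state (s = 0.47): k* = (0.47/0.118)^(1/0.8) ≈ 5.6269, y* = 5.6269^0.2 ≈ 1.4127, c* = (1−0.47)·1.4127 ≈ 0.7487.
Setting f'(k) = n+g+δ gives 0.2·k^(0.2−1) = 0.118, hence k_gold = (0.2/0.118)^(1/0.8) ≈ 1.9339.
y_gold = 1.9339^0.2 ≈ 1.1410, c_gold = y_gold − 0.118·k_gold ≈ 0.9128.
Gain: Δc = 0.9128 − 0.7487 ≈ 0.1641.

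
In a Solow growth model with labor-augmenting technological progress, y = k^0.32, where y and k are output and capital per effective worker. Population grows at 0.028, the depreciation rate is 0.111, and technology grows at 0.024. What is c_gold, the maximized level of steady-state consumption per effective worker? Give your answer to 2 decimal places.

c_gold ≈ 0.93

Capital per effective worker breaks even when investment replaces (n + g + δ)·k; here n + g + δ = 0.163.
Setting f'(k) = n+g+δ gives 0.32·k^(0.32−1) = 0.163, hence k_gold = (0.32/0.163)^(1/0.68) ≈ 2.6967.
y_gold = 2.6967^0.32 ≈ 1.3736.
c_gold = y_gold − (n+g+δ)·k_gold = 1.3736 − 0.163·2.6967 ≈ 0.9341.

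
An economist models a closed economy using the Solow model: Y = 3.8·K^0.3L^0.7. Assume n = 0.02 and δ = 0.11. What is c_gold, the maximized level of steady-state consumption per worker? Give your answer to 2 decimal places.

Break-even investment rate: n + δ = 0.02 + 0.11 = 0.13.
Maximizing c = f(k) − (n+δ)·k gives f'(k) = n+δ, i.e. 0.3·3.8·k^(0.3−1) = 0.13, so k_gold = (0.3·3.8/0.13)^(1/0.7) ≈ 22.2376.
y_gold = 3.8·22.2376^0.3 ≈ 9.6363.
c_gold = y_gold − (n+δ)·k_gold = 9.6363 − 0.13·22.2376 ≈ 6.7454.

c_gold ≈ 6.75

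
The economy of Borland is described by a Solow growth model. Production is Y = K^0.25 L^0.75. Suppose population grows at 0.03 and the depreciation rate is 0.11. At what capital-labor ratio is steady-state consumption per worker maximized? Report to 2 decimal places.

k_gold ≈ 2.17

The effective depreciation rate is n + δ = 0.03 + 0.11 = 0.14.
Setting f'(k) = n+δ gives 0.25·k^(0.25−1) = 0.14, hence k_gold = (0.25/0.14)^(1/0.75) ≈ 2.1665.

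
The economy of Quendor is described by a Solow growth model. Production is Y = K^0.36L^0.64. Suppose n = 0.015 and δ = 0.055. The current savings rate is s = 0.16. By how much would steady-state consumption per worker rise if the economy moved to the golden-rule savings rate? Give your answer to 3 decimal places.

Δc ≈ 0.271

Capital per worker breaks even when investment replaces (n + δ)·k; here n + δ = 0.07.
Current steady state (s = 0.16): k* = (0.16/0.07)^(1/0.64) ≈ 3.6389, y* = 3.6389^0.36 ≈ 1.5920, c* = (1−0.16)·1.5920 ≈ 1.3373.
Setting f'(k) = n+δ gives 0.36·k^(0.36−1) = 0.07, hence k_gold = (0.36/0.07)^(1/0.64) ≈ 12.9198.
y_gold = 12.9198^0.36 ≈ 2.5122, c_gold = y_gold − 0.07·k_gold ≈ 1.6078.
Gain: Δc = 1.6078 − 1.3373 ≈ 0.2705.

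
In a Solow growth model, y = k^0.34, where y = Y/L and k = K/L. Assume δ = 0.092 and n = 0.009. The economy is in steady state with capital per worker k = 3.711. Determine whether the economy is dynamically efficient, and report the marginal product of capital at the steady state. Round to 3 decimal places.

dynamically efficient; MPK ≈ 0.143

Capital per worker breaks even when investment replaces (n + δ)·k; here n + δ = 0.101.
MPK = 0.34·k^(0.34−1) = 0.34·3.711^(-0.66) ≈ 0.1431.
MPK > 0.101, so the economy is dynamically efficient (under-saving).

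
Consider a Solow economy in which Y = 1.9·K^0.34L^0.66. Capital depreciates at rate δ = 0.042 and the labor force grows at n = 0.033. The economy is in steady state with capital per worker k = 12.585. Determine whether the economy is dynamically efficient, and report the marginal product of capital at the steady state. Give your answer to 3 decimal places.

Capital per worker breaks even when investment replaces (n + δ)·k; here n + δ = 0.075.
MPK = 0.34·1.9·k^(0.34−1) = 0.34·1.9·12.585^(-0.66) ≈ 0.1214.
MPK > 0.075, so the economy is dynamically efficient (under-saving).

dynamically efficient; MPK ≈ 0.121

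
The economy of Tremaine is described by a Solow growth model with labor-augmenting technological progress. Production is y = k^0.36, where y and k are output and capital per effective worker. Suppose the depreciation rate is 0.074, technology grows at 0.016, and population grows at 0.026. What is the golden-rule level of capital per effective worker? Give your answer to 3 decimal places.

Capital per effective worker breaks even when investment replaces (n + g + δ)·k; here n + g + δ = 0.116.
At the golden rule the marginal product of capital equals n+g+δ: 0.36·k^(0.36−1) = 0.116. Solving, k_gold = (0.36/0.116)^(1/0.64) ≈ 5.8682.

k_gold ≈ 5.868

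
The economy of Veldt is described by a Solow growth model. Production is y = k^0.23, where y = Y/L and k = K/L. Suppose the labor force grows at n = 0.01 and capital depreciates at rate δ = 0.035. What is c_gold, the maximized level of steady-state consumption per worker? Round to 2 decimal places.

c_gold ≈ 1.25

The effective depreciation rate is n + δ = 0.01 + 0.035 = 0.045.
Setting f'(k) = n+δ gives 0.23·k^(0.23−1) = 0.045, hence k_gold = (0.23/0.045)^(1/0.77) ≈ 8.3205.
y_gold = 8.3205^0.23 ≈ 1.6279.
c_gold = y_gold − (n+δ)·k_gold = 1.6279 − 0.045·8.3205 ≈ 1.2535.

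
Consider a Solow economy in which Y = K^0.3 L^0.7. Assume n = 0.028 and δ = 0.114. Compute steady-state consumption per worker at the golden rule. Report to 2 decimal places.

Break-even investment rate: n + δ = 0.028 + 0.114 = 0.142.
Setting f'(k) = n+δ gives 0.3·k^(0.3−1) = 0.142, hence k_gold = (0.3/0.142)^(1/0.7) ≈ 2.9110.
y_gold = 2.9110^0.3 ≈ 1.3779.
c_gold = y_gold − (n+δ)·k_gold = 1.3779 − 0.142·2.9110 ≈ 0.9645.

c_gold ≈ 0.96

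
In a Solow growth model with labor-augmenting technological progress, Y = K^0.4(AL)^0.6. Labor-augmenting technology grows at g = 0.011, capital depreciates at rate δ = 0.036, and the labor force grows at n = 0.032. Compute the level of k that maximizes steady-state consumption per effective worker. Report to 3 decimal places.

k_gold ≈ 14.930

Capital per effective worker breaks even when investment replaces (n + g + δ)·k; here n + g + δ = 0.079.
At the golden rule the marginal product of capital equals n+g+δ: 0.4·k^(0.4−1) = 0.079. Solving, k_gold = (0.4/0.079)^(1/0.6) ≈ 14.9298.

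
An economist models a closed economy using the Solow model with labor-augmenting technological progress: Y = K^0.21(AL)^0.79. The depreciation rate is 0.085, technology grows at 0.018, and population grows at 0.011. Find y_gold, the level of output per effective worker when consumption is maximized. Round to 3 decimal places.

n + g + δ = 0.011 + 0.018 + 0.085 = 0.114.
Maximizing c = f(k) − (n+g+δ)·k gives f'(k) = n+g+δ, i.e. 0.21·k^(0.21−1) = 0.114, so k_gold = (0.21/0.114)^(1/0.79) ≈ 2.1669.
Output: y_gold = k_gold^0.21 = 2.1669^0.21 ≈ 1.1763.

y_gold ≈ 1.176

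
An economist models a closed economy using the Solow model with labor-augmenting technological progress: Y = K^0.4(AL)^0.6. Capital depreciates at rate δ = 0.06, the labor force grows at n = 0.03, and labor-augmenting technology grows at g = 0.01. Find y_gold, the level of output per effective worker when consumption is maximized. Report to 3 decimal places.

y_gold ≈ 2.520

Capital per effective worker breaks even when investment replaces (n + g + δ)·k; here n + g + δ = 0.1.
At the golden rule the marginal product of capital equals n+g+δ: 0.4·k^(0.4−1) = 0.1. Solving, k_gold = (0.4/0.1)^(1/0.6) ≈ 10.0794.
Output: y_gold = k_gold^0.4 = 10.0794^0.4 ≈ 2.5198.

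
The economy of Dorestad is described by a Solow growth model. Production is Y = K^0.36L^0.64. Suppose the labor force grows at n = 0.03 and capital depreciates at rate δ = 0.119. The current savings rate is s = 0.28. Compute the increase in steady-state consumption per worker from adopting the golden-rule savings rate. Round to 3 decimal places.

Δc ≈ 0.024

The effective depreciation rate is n + δ = 0.03 + 0.119 = 0.149.
Current steady state (s = 0.28): k* = (0.28/0.149)^(1/0.64) ≈ 2.6797, y* = 2.6797^0.36 ≈ 1.4260, c* = (1−0.28)·1.4260 ≈ 1.0267.
Maximizing c = f(k) − (n+δ)·k gives f'(k) = n+δ, i.e. 0.36·k^(0.36−1) = 0.149, so k_gold = (0.36/0.149)^(1/0.64) ≈ 3.9684.
y_gold = 3.9684^0.36 ≈ 1.6425, c_gold = y_gold − 0.149·k_gold ≈ 1.0512.
Gain: Δc = 1.0512 − 1.0267 ≈ 0.0245.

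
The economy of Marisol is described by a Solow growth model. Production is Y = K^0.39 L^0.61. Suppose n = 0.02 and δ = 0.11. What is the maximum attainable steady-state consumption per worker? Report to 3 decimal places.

The effective depreciation rate is n + δ = 0.02 + 0.11 = 0.13.
Setting f'(k) = n+δ gives 0.39·k^(0.39−1) = 0.13, hence k_gold = (0.39/0.13)^(1/0.61) ≈ 6.0557.
y_gold = 6.0557^0.39 ≈ 2.0186.
c_gold = y_gold − (n+δ)·k_gold = 2.0186 − 0.13·6.0557 ≈ 1.2313.

c_gold ≈ 1.231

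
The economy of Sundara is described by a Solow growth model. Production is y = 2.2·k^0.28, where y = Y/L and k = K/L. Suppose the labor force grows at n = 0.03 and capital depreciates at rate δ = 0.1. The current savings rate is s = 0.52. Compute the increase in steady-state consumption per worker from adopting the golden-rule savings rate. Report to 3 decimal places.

Δc ≈ 0.441

The effective depreciation rate is n + δ = 0.03 + 0.1 = 0.13.
Current steady state (s = 0.52): k* = (0.52·2.2/0.13)^(1/0.72) ≈ 20.5013, y* = 2.2·20.5013^0.28 ≈ 5.1253, c* = (1−0.52)·5.1253 ≈ 2.4602.
At the golden rule the marginal product of capital equals n+δ: 0.28·2.2·k^(0.28−1) = 0.13. Solving, k_gold = (0.28·2.2/0.13)^(1/0.72) ≈ 8.6773.
y_gold = 2.2·8.6773^0.28 ≈ 4.0288, c_gold = y_gold − 0.13·k_gold ≈ 2.9007.
Gain: Δc = 2.9007 − 2.4602 ≈ 0.4405.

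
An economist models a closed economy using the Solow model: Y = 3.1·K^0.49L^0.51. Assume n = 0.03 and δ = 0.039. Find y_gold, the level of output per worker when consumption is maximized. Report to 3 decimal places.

y_gold ≈ 60.453

Capital per worker breaks even when investment replaces (n + δ)·k; here n + δ = 0.069.
Maximizing c = f(k) − (n+δ)·k gives f'(k) = n+δ, i.e. 0.49·3.1·k^(0.49−1) = 0.069, so k_gold = (0.49·3.1/0.069)^(1/0.51) ≈ 429.3012.
Output: y_gold = 3.1·k_gold^0.49 = 3.1·429.3012^0.49 ≈ 60.4526.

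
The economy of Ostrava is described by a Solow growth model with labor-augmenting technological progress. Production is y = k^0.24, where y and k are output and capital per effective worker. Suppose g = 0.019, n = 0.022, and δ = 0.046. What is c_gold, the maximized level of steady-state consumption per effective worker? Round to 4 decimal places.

c_gold ≈ 1.0471

n + g + δ = 0.022 + 0.019 + 0.046 = 0.087.
Golden rule sets MPK = n+g+δ: 0.24·k^(0.24−1) = 0.087, so k_gold = (0.24/0.087)^(1/0.76) ≈ 3.8007.
y_gold = 3.8007^0.24 ≈ 1.3777.
c_gold = y_gold − (n+g+δ)·k_gold = 1.3777 − 0.087·3.8007 ≈ 1.0471.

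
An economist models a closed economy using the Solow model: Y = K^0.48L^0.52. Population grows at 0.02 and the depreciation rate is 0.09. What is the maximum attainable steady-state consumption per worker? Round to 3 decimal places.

n + δ = 0.02 + 0.09 = 0.11.
Setting f'(k) = n+δ gives 0.48·k^(0.48−1) = 0.11, hence k_gold = (0.48/0.11)^(1/0.52) ≈ 17.0011.
y_gold = 17.0011^0.48 ≈ 3.8961.
c_gold = y_gold − (n+δ)·k_gold = 3.8961 − 0.11·17.0011 ≈ 2.0260.

c_gold ≈ 2.026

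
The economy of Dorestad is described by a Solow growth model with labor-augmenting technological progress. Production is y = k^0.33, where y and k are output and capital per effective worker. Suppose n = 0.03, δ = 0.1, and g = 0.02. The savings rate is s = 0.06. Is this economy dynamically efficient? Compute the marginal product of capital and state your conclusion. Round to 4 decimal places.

dynamically efficient; MPK ≈ 0.8250

Capital per effective worker breaks even when investment replaces (n + g + δ)·k; here n + g + δ = 0.15.
Steady-state k*: s·k^0.33 = 0.15·k gives k* = (0.06/0.15)^(1/0.67) ≈ 0.2547.
MPK = 0.33·0.2547^(-0.67) ≈ 0.8250.
MPK > n+g+δ = 0.15, so the economy is dynamically efficient (under-saving).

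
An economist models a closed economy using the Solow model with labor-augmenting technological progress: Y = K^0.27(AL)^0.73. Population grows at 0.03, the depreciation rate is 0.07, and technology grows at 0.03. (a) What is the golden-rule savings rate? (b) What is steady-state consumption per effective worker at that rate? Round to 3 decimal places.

(a) s_gold = 0.270; (b) c_gold ≈ 0.957

The effective depreciation rate is n + g + δ = 0.03 + 0.03 + 0.07 = 0.13.
For Cobb-Douglas, s_gold equals capital's share: s_gold = 0.27.
Setting f'(k) = n+g+δ gives 0.27·k^(0.27−1) = 0.13, hence k_gold = (0.27/0.13)^(1/0.73) ≈ 2.7216.
y_gold = 2.7216^0.27 ≈ 1.3104; c_gold = (1−0.27)·y_gold ≈ 0.9566.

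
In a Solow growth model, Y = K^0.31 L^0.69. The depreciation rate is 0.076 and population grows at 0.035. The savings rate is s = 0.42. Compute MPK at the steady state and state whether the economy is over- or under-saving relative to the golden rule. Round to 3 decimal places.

over-saving; MPK ≈ 0.082

Capital per worker breaks even when investment replaces (n + δ)·k; here n + δ = 0.111.
Steady-state k*: s·k^0.31 = 0.111·k gives k* = (0.42/0.111)^(1/0.69) ≈ 6.8798.
MPK = 0.31·6.8798^(-0.69) ≈ 0.0819.
MPK < n+δ = 0.111, so the economy is dynamically inefficient (over-saving).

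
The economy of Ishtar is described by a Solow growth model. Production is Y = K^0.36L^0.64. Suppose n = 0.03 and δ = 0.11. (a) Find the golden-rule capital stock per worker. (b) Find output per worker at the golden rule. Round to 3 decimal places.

(a) k_gold ≈ 4.374; (b) y_gold ≈ 1.701

Capital per worker breaks even when investment replaces (n + δ)·k; here n + δ = 0.14.
Golden rule sets MPK = n+δ: 0.36·k^(0.36−1) = 0.14, so k_gold = (0.36/0.14)^(1/0.64) ≈ 4.3742.
y_gold = 4.3742^0.36 ≈ 1.7011.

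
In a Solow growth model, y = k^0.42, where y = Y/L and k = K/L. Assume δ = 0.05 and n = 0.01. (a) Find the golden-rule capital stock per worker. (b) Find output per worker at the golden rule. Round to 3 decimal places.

Break-even investment rate: n + δ = 0.01 + 0.05 = 0.06.
Maximizing c = f(k) − (n+δ)·k gives f'(k) = n+δ, i.e. 0.42·k^(0.42−1) = 0.06, so k_gold = (0.42/0.06)^(1/0.58) ≈ 28.6461.
y_gold = 28.6461^0.42 ≈ 4.0923.

(a) k_gold ≈ 28.646; (b) y_gold ≈ 4.092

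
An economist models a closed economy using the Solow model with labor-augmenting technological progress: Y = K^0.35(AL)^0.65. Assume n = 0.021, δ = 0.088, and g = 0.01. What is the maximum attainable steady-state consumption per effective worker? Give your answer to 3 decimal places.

Capital per effective worker breaks even when investment replaces (n + g + δ)·k; here n + g + δ = 0.119.
Golden rule sets MPK = n+g+δ: 0.35·k^(0.35−1) = 0.119, so k_gold = (0.35/0.119)^(1/0.65) ≈ 5.2578.
y_gold = 5.2578^0.35 ≈ 1.7876.
c_gold = y_gold − (n+g+δ)·k_gold = 1.7876 − 0.119·5.2578 ≈ 1.1620.

c_gold ≈ 1.162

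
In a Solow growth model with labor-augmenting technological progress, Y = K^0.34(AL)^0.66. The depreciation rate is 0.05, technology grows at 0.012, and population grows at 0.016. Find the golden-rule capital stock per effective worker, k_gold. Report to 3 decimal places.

The effective depreciation rate is n + g + δ = 0.016 + 0.012 + 0.05 = 0.078.
Maximizing c = f(k) − (n+g+δ)·k gives f'(k) = n+g+δ, i.e. 0.34·k^(0.34−1) = 0.078, so k_gold = (0.34/0.078)^(1/0.66) ≈ 9.3060.

k_gold ≈ 9.306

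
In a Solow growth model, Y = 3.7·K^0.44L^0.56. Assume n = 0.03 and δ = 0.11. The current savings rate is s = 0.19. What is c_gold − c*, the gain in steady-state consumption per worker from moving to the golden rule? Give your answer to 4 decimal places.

Δc ≈ 3.5929

Break-even investment rate: n + δ = 0.03 + 0.11 = 0.14.
Current steady state (s = 0.19): k* = (0.19·3.7/0.14)^(1/0.56) ≈ 17.8434, y* = 3.7·17.8434^0.44 ≈ 13.1478, c* = (1−0.19)·13.1478 ≈ 10.6497.
At the golden rule the marginal product of capital equals n+δ: 0.44·3.7·k^(0.44−1) = 0.14. Solving, k_gold = (0.44·3.7/0.14)^(1/0.56) ≈ 79.9329.
y_gold = 3.7·79.9329^0.44 ≈ 25.4332, c_gold = y_gold − 0.14·k_gold ≈ 14.2426.
Gain: Δc = 14.2426 − 10.6497 ≈ 3.5929.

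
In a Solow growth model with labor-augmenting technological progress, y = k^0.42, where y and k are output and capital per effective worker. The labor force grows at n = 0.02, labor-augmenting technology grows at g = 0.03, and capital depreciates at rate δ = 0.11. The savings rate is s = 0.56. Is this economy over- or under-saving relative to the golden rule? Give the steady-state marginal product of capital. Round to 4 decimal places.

The effective depreciation rate is n + g + δ = 0.02 + 0.03 + 0.11 = 0.16.
Steady-state k*: s·k^0.42 = 0.16·k gives k* = (0.56/0.16)^(1/0.58) ≈ 8.6706.
MPK = 0.42·8.6706^(-0.58) ≈ 0.1200.
MPK < n+g+δ = 0.16, so the economy is dynamically inefficient (over-saving).

over-saving; MPK ≈ 0.1200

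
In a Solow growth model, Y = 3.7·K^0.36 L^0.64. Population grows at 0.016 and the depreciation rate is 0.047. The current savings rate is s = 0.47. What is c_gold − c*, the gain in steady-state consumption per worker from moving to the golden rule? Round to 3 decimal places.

Capital per worker breaks even when investment replaces (n + δ)·k; here n + δ = 0.063.
Current steady state (s = 0.47): k* = (0.47·3.7/0.063)^(1/0.64) ≈ 178.4426, y* = 3.7·178.4426^0.36 ≈ 23.9189, c* = (1−0.47)·23.9189 ≈ 12.6770.
Setting f'(k) = n+δ gives 0.36·3.7·k^(0.36−1) = 0.063, hence k_gold = (0.36·3.7/0.063)^(1/0.64) ≈ 117.6436.
y_gold = 3.7·117.6436^0.36 ≈ 20.5876, c_gold = y_gold − 0.063·k_gold ≈ 13.1761.
Gain: Δc = 13.1761 − 12.6770 ≈ 0.4991.

Δc ≈ 0.499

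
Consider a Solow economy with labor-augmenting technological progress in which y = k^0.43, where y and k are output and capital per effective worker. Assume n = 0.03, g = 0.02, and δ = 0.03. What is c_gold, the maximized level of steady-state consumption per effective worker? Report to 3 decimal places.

Capital per effective worker breaks even when investment replaces (n + g + δ)·k; here n + g + δ = 0.08.
Setting f'(k) = n+g+δ gives 0.43·k^(0.43−1) = 0.08, hence k_gold = (0.43/0.08)^(1/0.57) ≈ 19.1146.
y_gold = 19.1146^0.43 ≈ 3.5562.
c_gold = y_gold − (n+g+δ)·k_gold = 3.5562 − 0.08·19.1146 ≈ 2.0270.

c_gold ≈ 2.027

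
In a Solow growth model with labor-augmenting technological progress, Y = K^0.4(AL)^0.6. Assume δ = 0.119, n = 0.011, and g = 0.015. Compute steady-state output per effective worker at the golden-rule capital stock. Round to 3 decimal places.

y_gold ≈ 1.967

The effective depreciation rate is n + g + δ = 0.011 + 0.015 + 0.119 = 0.145.
Setting f'(k) = n+g+δ gives 0.4·k^(0.4−1) = 0.145, hence k_gold = (0.4/0.145)^(1/0.6) ≈ 5.4261.
Output: y_gold = k_gold^0.4 = 5.4261^0.4 ≈ 1.9670.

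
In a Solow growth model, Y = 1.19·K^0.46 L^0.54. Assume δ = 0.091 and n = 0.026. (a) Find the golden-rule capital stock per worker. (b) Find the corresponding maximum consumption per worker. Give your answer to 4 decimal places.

The effective depreciation rate is n + δ = 0.026 + 0.091 = 0.117.
Maximizing c = f(k) − (n+δ)·k gives f'(k) = n+δ, i.e. 0.46·1.19·k^(0.46−1) = 0.117, so k_gold = (0.46·1.19/0.117)^(1/0.54) ≈ 17.4165.
y_gold = 1.19·17.4165^0.46 ≈ 4.4298; c_gold = y_gold − 0.117·k_gold ≈ 2.3921.

(a) k_gold ≈ 17.4165; (b) c_gold ≈ 2.3921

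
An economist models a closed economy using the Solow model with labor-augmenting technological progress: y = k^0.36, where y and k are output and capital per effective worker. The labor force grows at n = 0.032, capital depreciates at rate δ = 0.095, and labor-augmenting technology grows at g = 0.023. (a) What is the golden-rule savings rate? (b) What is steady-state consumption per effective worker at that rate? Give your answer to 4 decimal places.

(a) s_gold = 0.3600; (b) c_gold ≈ 1.0472

The effective depreciation rate is n + g + δ = 0.032 + 0.023 + 0.095 = 0.15.
For Cobb-Douglas, s_gold equals capital's share: s_gold = 0.36.
Setting f'(k) = n+g+δ gives 0.36·k^(0.36−1) = 0.15, hence k_gold = (0.36/0.15)^(1/0.64) ≈ 3.9272.
y_gold = 3.9272^0.36 ≈ 1.6363; c_gold = (1−0.36)·y_gold ≈ 1.0472.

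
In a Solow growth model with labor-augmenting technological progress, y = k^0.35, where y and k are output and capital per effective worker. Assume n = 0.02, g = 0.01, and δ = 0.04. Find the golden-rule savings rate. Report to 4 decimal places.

s_gold = 0.3500

Capital per effective worker breaks even when investment replaces (n + g + δ)·k; here n + g + δ = 0.07.
At the golden rule MPK = n+g+δ, and in any Cobb-Douglas steady state s = (n+g+δ)·k/y = MPK·k/y = capital's share 0.35.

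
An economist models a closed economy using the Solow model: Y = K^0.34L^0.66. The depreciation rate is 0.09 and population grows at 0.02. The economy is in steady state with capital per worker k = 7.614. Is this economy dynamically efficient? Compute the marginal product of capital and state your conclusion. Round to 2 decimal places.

n + δ = 0.02 + 0.09 = 0.11.
MPK = 0.34·k^(0.34−1) = 0.34·7.614^(-0.66) ≈ 0.0890.
MPK < 0.11, so the economy is dynamically inefficient (over-saving).

dynamically inefficient; MPK ≈ 0.09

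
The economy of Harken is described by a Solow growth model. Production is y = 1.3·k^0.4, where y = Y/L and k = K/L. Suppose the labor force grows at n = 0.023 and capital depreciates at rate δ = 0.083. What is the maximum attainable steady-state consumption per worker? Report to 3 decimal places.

c_gold ≈ 2.252

Capital per worker breaks even when investment replaces (n + δ)·k; here n + δ = 0.106.
Maximizing c = f(k) − (n+δ)·k gives f'(k) = n+δ, i.e. 0.4·1.3·k^(0.4−1) = 0.106, so k_gold = (0.4·1.3/0.106)^(1/0.6) ≈ 14.1632.
y_gold = 1.3·14.1632^0.4 ≈ 3.7533.
c_gold = y_gold − (n+δ)·k_gold = 3.7533 − 0.106·14.1632 ≈ 2.2520.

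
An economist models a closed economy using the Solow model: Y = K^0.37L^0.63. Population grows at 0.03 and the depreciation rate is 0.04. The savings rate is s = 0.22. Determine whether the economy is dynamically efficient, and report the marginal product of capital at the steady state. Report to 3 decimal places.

Break-even investment rate: n + δ = 0.03 + 0.04 = 0.07.
Steady-state k*: s·k^0.37 = 0.07·k gives k* = (0.22/0.07)^(1/0.63) ≈ 6.1575.
MPK = 0.37·6.1575^(-0.63) ≈ 0.1177.
MPK > n+δ = 0.07, so the economy is dynamically efficient (under-saving).

dynamically efficient; MPK ≈ 0.118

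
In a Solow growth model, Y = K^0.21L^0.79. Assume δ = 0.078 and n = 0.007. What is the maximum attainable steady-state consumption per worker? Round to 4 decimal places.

c_gold ≈ 1.0047

n + δ = 0.007 + 0.078 = 0.085.
At the golden rule the marginal product of capital equals n+δ: 0.21·k^(0.21−1) = 0.085. Solving, k_gold = (0.21/0.085)^(1/0.79) ≈ 3.1421.
y_gold = 3.1421^0.21 ≈ 1.2718.
c_gold = y_gold − (n+δ)·k_gold = 1.2718 − 0.085·3.1421 ≈ 1.0047.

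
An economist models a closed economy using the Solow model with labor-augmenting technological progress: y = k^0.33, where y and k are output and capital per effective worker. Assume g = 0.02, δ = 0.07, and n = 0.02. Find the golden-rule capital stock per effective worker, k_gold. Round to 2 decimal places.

n + g + δ = 0.02 + 0.02 + 0.07 = 0.11.
At the golden rule the marginal product of capital equals n+g+δ: 0.33·k^(0.33−1) = 0.11. Solving, k_gold = (0.33/0.11)^(1/0.67) ≈ 5.1537.

k_gold ≈ 5.15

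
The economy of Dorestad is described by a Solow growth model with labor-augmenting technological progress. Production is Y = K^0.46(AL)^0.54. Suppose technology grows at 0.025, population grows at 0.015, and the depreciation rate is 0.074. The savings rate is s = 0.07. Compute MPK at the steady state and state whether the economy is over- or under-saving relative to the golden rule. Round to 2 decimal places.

n + g + δ = 0.015 + 0.025 + 0.074 = 0.114.
Steady-state k*: s·k^0.46 = 0.114·k gives k* = (0.07/0.114)^(1/0.54) ≈ 0.4053.
MPK = 0.46·0.4053^(-0.54) ≈ 0.7491.
MPK > n+g+δ = 0.114, so the economy is dynamically efficient (under-saving).

under-saving; MPK ≈ 0.75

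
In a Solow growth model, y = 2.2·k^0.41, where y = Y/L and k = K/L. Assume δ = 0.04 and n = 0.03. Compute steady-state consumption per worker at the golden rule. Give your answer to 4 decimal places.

c_gold ≈ 7.6684

Capital per worker breaks even when investment replaces (n + δ)·k; here n + δ = 0.07.
At the golden rule the marginal product of capital equals n+δ: 0.41·2.2·k^(0.41−1) = 0.07. Solving, k_gold = (0.41·2.2/0.07)^(1/0.59) ≈ 76.1272.
y_gold = 2.2·76.1272^0.41 ≈ 12.9973.
c_gold = y_gold − (n+δ)·k_gold = 12.9973 − 0.07·76.1272 ≈ 7.6684.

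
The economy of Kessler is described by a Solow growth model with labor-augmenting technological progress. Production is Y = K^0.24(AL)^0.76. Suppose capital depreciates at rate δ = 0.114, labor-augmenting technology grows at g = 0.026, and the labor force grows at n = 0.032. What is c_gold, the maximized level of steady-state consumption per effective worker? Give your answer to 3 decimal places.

The effective depreciation rate is n + g + δ = 0.032 + 0.026 + 0.114 = 0.172.
At the golden rule the marginal product of capital equals n+g+δ: 0.24·k^(0.24−1) = 0.172. Solving, k_gold = (0.24/0.172)^(1/0.76) ≈ 1.5501.
y_gold = 1.5501^0.24 ≈ 1.1109.
c_gold = y_gold − (n+g+δ)·k_gold = 1.1109 − 0.172·1.5501 ≈ 0.8443.

c_gold ≈ 0.844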